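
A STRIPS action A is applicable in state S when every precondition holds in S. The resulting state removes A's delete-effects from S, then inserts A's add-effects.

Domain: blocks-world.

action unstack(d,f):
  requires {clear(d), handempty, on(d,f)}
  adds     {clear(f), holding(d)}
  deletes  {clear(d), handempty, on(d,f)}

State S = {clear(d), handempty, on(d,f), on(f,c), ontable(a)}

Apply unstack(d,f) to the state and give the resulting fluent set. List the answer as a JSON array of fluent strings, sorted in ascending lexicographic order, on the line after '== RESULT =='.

Progress:
  pre ⊆ S: {clear(d), handempty, on(d,f)} ⊆ S  — applicable
  S \ del = {on(f,c), ontable(a)}
  ∪ add   = {clear(f), holding(d), on(f,c), ontable(a)}

== RESULT ==
["clear(f)", "holding(d)", "on(f,c)", "ontable(a)"]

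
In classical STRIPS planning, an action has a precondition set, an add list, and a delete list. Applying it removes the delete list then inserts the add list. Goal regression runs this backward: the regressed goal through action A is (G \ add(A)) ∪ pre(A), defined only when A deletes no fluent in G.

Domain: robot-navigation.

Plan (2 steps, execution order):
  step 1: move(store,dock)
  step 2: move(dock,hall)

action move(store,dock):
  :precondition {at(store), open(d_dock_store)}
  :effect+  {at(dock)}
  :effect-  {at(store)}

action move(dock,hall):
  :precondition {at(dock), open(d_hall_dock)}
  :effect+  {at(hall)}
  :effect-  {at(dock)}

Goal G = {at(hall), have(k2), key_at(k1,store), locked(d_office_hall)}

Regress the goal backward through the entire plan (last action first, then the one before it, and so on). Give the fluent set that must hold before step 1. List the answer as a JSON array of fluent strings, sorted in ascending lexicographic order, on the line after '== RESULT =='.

Work backward from the goal:
  through step 2 (move(dock,hall)): drop {at(hall)}, keep {have(k2), key_at(k1,store), locked(d_office_hall)}, require {at(dock), open(d_hall_dock)}
    → {at(dock), have(k2), key_at(k1,store), locked(d_office_hall), open(d_hall_dock)}
  through step 1 (move(store,dock)): drop {at(dock)}, keep {have(k2), key_at(k1,store), locked(d_office_hall), open(d_hall_dock)}, require {at(store), open(d_dock_store)}
    → {at(store), have(k2), key_at(k1,store), locked(d_office_hall), open(d_dock_store), open(d_hall_dock)}

== RESULT ==
["at(store)", "have(k2)", "key_at(k1,store)", "locked(d_office_hall)", "open(d_dock_store)", "open(d_hall_dock)"]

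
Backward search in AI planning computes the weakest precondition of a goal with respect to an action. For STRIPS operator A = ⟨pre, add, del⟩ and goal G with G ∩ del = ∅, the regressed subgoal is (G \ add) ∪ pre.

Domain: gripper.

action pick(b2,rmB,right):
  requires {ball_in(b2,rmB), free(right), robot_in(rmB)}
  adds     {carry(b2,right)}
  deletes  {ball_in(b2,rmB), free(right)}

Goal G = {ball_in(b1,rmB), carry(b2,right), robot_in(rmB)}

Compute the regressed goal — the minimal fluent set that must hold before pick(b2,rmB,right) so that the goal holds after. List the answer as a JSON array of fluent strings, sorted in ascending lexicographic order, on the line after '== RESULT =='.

Regress:
  G ∩ del = {}  (empty — regression defined)
  G \ add = {ball_in(b1,rmB), carry(b2,right), robot_in(rmB)} \ {carry(b2,right)} = {ball_in(b1,rmB), robot_in(rmB)}
  ∪ pre   = {ball_in(b1,rmB), robot_in(rmB)} ∪ {ball_in(b2,rmB), free(right), robot_in(rmB)}
          = {ball_in(b1,rmB), ball_in(b2,rmB), free(right), robot_in(rmB)}

== RESULT ==
["ball_in(b1,rmB)", "ball_in(b2,rmB)", "free(right)", "robot_in(rmB)"]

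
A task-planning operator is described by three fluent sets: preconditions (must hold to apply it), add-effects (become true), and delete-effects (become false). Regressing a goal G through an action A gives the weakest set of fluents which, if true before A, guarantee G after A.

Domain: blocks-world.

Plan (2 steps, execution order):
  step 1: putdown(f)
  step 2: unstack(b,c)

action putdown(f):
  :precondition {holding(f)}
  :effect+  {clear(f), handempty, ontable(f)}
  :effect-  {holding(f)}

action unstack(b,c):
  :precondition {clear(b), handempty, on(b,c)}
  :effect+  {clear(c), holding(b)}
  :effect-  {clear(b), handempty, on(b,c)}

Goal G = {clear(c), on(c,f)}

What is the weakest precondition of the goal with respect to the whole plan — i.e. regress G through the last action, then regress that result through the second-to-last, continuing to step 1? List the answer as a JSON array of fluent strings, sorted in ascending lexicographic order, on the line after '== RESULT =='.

Work backward from the goal:
  through step 2 (unstack(b,c)): drop {clear(c)}, keep {on(c,f)}, require {clear(b), handempty, on(b,c)}
    → {clear(b), handempty, on(b,c), on(c,f)}
  through step 1 (putdown(f)): drop {handempty}, keep {clear(b), on(b,c), on(c,f)}, require {holding(f)}
    → {clear(b), holding(f), on(b,c), on(c,f)}

== RESULT ==
["clear(b)", "holding(f)", "on(b,c)", "on(c,f)"]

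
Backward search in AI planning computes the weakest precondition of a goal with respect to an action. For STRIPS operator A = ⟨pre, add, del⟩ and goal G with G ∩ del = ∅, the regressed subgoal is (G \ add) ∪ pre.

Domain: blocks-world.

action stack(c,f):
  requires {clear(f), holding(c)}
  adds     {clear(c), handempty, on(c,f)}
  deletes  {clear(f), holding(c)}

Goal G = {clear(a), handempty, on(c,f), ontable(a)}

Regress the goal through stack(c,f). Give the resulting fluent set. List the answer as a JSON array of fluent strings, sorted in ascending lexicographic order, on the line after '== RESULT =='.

Compute (G \ add) ∪ pre:
  G ∩ del = {}  (empty — regression defined)
  G \ add = {clear(a), handempty, on(c,f), ontable(a)} \ {clear(c), handempty, on(c,f)} = {clear(a), ontable(a)}
  ∪ pre   = {clear(a), ontable(a)} ∪ {clear(f), holding(c)}
          = {clear(a), clear(f), holding(c), ontable(a)}

== RESULT ==
["clear(a)", "clear(f)", "holding(c)", "ontable(a)"]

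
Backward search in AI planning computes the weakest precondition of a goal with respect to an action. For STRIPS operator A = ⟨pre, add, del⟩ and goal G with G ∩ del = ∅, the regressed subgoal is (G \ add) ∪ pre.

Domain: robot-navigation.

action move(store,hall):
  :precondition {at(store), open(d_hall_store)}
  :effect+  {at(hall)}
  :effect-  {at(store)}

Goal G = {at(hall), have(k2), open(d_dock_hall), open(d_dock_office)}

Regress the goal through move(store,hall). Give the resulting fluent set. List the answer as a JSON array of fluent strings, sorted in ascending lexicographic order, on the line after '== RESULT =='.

Compute (G \ add) ∪ pre:
  G ∩ del = {}  (empty — regression defined)
  G \ add = {at(hall), have(k2), open(d_dock_hall), open(d_dock_office)} \ {at(hall)} = {have(k2), open(d_dock_hall), open(d_dock_office)}
  ∪ pre   = {have(k2), open(d_dock_hall), open(d_dock_office)} ∪ {at(store), open(d_hall_store)}
          = {at(store), have(k2), open(d_dock_hall), open(d_dock_office), open(d_hall_store)}

== RESULT ==
["at(store)", "have(k2)", "open(d_dock_hall)", "open(d_dock_office)", "open(d_hall_store)"]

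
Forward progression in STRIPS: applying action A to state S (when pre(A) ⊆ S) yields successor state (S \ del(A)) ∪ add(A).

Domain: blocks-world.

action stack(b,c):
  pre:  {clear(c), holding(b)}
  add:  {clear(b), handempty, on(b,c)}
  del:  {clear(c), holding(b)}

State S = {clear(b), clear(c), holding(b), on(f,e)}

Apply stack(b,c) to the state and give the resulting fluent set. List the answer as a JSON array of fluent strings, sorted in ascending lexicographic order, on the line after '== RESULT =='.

Compute (S \ del) ∪ add:
  pre ⊆ S: {clear(c), holding(b)} ⊆ S  — applicable
  S \ del = {clear(b), on(f,e)}
  ∪ add   = {clear(b), handempty, on(b,c), on(f,e)}

== RESULT ==
["clear(b)", "handempty", "on(b,c)", "on(f,e)"]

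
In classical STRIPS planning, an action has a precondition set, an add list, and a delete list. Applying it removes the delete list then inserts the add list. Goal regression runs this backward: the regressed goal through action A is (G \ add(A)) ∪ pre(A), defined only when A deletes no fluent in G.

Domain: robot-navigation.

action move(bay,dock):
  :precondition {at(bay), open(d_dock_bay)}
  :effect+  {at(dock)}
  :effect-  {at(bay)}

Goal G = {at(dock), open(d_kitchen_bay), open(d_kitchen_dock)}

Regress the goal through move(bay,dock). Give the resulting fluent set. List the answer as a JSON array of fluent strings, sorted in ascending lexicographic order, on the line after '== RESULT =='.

Regress:
  G ∩ del = {}  (empty — regression defined)
  G \ add = {at(dock), open(d_kitchen_bay), open(d_kitchen_dock)} \ {at(dock)} = {open(d_kitchen_bay), open(d_kitchen_dock)}
  ∪ pre   = {open(d_kitchen_bay), open(d_kitchen_dock)} ∪ {at(bay), open(d_dock_bay)}
          = {at(bay), open(d_dock_bay), open(d_kitchen_bay), open(d_kitchen_dock)}

== RESULT ==
["at(bay)", "open(d_dock_bay)", "open(d_kitchen_bay)", "open(d_kitchen_dock)"]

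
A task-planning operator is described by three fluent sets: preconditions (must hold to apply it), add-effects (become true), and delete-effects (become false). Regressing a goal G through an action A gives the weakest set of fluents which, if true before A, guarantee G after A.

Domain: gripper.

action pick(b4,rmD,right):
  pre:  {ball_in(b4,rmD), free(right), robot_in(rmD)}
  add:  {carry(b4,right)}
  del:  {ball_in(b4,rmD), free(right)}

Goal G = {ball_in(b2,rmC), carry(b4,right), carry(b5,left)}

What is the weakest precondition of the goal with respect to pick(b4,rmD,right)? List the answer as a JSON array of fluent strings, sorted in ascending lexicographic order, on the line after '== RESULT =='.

Compute (G \ add) ∪ pre:
  G ∩ del = {}  (empty — regression defined)
  G \ add = {ball_in(b2,rmC), carry(b4,right), carry(b5,left)} \ {carry(b4,right)} = {ball_in(b2,rmC), carry(b5,left)}
  ∪ pre   = {ball_in(b2,rmC), carry(b5,left)} ∪ {ball_in(b4,rmD), free(right), robot_in(rmD)}
          = {ball_in(b2,rmC), ball_in(b4,rmD), carry(b5,left), free(right), robot_in(rmD)}

== RESULT ==
["ball_in(b2,rmC)", "ball_in(b4,rmD)", "carry(b5,left)", "free(right)", "robot_in(rmD)"]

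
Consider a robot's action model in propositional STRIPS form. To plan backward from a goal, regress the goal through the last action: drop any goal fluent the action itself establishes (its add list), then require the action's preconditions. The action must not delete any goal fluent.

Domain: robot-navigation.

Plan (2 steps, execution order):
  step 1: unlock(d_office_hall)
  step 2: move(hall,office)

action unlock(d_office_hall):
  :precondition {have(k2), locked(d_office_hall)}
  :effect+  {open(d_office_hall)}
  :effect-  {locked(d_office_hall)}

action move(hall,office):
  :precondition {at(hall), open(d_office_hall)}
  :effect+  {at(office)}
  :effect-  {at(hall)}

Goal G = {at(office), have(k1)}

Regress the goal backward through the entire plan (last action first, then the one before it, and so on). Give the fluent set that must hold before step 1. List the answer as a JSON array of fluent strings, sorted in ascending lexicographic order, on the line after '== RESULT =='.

Regress step by step:
  through step 2 (move(hall,office)): drop {at(office)}, keep {have(k1)}, require {at(hall), open(d_office_hall)}
    → {at(hall), have(k1), open(d_office_hall)}
  through step 1 (unlock(d_office_hall)): drop {open(d_office_hall)}, keep {at(hall), have(k1)}, require {have(k2), locked(d_office_hall)}
    → {at(hall), have(k1), have(k2), locked(d_office_hall)}

== RESULT ==
["at(hall)", "have(k1)", "have(k2)", "locked(d_office_hall)"]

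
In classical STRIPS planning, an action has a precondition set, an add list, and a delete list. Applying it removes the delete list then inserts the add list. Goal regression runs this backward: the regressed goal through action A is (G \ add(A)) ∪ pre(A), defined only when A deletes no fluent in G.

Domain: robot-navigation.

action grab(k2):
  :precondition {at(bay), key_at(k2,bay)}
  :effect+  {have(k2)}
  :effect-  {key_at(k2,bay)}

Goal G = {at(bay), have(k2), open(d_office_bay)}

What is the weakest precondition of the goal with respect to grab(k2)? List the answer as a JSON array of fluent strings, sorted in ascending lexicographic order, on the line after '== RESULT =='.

Regress:
  G ∩ del = {}  (empty — regression defined)
  G \ add = {at(bay), have(k2), open(d_office_bay)} \ {have(k2)} = {at(bay), open(d_office_bay)}
  ∪ pre   = {at(bay), open(d_office_bay)} ∪ {at(bay), key_at(k2,bay)}
          = {at(bay), key_at(k2,bay), open(d_office_bay)}

== RESULT ==
["at(bay)", "key_at(k2,bay)", "open(d_office_bay)"]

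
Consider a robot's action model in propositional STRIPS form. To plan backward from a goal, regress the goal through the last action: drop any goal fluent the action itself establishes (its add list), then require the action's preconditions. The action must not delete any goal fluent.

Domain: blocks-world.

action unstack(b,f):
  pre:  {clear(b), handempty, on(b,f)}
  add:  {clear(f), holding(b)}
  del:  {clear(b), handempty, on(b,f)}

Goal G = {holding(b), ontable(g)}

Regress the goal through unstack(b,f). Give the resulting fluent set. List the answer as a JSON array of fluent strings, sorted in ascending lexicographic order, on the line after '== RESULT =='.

Compute (G \ add) ∪ pre:
  G ∩ del = {}  (empty — regression defined)
  G \ add = {holding(b), ontable(g)} \ {clear(f), holding(b)} = {ontable(g)}
  ∪ pre   = {ontable(g)} ∪ {clear(b), handempty, on(b,f)}
          = {clear(b), handempty, on(b,f), ontable(g)}

== RESULT ==
["clear(b)", "handempty", "on(b,f)", "ontable(g)"]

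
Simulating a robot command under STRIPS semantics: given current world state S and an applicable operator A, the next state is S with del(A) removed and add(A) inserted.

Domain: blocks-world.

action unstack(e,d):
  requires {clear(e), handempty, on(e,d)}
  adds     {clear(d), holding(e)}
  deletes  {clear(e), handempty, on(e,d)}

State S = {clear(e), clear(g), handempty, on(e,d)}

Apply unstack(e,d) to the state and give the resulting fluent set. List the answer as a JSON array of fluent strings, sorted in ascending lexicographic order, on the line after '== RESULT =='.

Compute (S \ del) ∪ add:
  pre ⊆ S: {clear(e), handempty, on(e,d)} ⊆ S  — applicable
  S \ del = {clear(g)}
  ∪ add   = {clear(d), clear(g), holding(e)}

== RESULT ==
["clear(d)", "clear(g)", "holding(e)"]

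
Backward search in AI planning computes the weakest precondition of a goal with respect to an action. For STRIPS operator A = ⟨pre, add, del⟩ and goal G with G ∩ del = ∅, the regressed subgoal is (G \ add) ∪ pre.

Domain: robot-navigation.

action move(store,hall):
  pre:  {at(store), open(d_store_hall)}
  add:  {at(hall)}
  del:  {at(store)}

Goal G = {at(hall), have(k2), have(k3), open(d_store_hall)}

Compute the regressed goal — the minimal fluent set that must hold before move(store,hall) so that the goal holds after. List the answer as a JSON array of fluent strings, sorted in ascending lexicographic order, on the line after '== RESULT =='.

Regress:
  G ∩ del = {}  (empty — regression defined)
  G \ add = {at(hall), have(k2), have(k3), open(d_store_hall)} \ {at(hall)} = {have(k2), have(k3), open(d_store_hall)}
  ∪ pre   = {have(k2), have(k3), open(d_store_hall)} ∪ {at(store), open(d_store_hall)}
          = {at(store), have(k2), have(k3), open(d_store_hall)}

== RESULT ==
["at(store)", "have(k2)", "have(k3)", "open(d_store_hall)"]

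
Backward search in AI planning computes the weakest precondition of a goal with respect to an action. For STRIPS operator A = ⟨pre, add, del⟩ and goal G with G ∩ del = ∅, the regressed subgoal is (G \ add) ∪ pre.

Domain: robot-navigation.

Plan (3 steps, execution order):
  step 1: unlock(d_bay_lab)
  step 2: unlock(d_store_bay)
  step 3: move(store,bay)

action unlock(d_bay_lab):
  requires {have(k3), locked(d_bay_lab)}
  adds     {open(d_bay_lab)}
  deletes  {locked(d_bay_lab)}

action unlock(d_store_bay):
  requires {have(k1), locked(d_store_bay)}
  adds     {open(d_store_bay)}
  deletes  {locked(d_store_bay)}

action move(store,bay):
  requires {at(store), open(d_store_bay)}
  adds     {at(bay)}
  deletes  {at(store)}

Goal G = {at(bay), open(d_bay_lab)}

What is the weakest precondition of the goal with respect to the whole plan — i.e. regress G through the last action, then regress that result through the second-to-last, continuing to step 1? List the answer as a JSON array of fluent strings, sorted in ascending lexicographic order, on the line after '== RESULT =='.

Regress step by step:
  through step 3 (move(store,bay)): drop {at(bay)}, keep {open(d_bay_lab)}, require {at(store), open(d_store_bay)}
    → {at(store), open(d_bay_lab), open(d_store_bay)}
  through step 2 (unlock(d_store_bay)): drop {open(d_store_bay)}, keep {at(store), open(d_bay_lab)}, require {have(k1), locked(d_store_bay)}
    → {at(store), have(k1), locked(d_store_bay), open(d_bay_lab)}
  through step 1 (unlock(d_bay_lab)): drop {open(d_bay_lab)}, keep {at(store), have(k1), locked(d_store_bay)}, require {have(k3), locked(d_bay_lab)}
    → {at(store), have(k1), have(k3), locked(d_bay_lab), locked(d_store_bay)}

== RESULT ==
["at(store)", "have(k1)", "have(k3)", "locked(d_bay_lab)", "locked(d_store_bay)"]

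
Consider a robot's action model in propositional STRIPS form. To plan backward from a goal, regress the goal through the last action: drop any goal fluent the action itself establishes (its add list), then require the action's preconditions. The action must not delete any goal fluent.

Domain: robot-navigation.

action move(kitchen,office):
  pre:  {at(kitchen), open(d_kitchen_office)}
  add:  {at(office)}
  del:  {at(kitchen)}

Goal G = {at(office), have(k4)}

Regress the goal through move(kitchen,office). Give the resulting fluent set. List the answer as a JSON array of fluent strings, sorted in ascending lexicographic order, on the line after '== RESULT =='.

Regress:
  G ∩ del = {}  (empty — regression defined)
  G \ add = {at(office), have(k4)} \ {at(office)} = {have(k4)}
  ∪ pre   = {have(k4)} ∪ {at(kitchen), open(d_kitchen_office)}
          = {at(kitchen), have(k4), open(d_kitchen_office)}

== RESULT ==
["at(kitchen)", "have(k4)", "open(d_kitchen_office)"]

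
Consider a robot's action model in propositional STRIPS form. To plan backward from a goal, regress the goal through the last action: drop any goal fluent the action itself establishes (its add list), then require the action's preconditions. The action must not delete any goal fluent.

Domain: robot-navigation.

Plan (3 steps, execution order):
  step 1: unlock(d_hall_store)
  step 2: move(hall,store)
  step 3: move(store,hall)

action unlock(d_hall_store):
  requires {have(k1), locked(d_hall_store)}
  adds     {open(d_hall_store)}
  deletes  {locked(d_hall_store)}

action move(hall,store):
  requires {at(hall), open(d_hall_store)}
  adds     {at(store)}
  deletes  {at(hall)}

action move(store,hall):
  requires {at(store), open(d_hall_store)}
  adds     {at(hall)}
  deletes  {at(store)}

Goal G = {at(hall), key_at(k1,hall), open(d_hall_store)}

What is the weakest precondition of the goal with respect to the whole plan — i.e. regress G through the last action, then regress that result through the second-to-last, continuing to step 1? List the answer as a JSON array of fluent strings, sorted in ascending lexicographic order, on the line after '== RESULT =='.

Work backward from the goal:
  through step 3 (move(store,hall)): drop {at(hall)}, keep {key_at(k1,hall), open(d_hall_store)}, require {at(store), open(d_hall_store)}
    → {at(store), key_at(k1,hall), open(d_hall_store)}
  through step 2 (move(hall,store)): drop {at(store)}, keep {key_at(k1,hall), open(d_hall_store)}, require {at(hall), open(d_hall_store)}
    → {at(hall), key_at(k1,hall), open(d_hall_store)}
  through step 1 (unlock(d_hall_store)): drop {open(d_hall_store)}, keep {at(hall), key_at(k1,hall)}, require {have(k1), locked(d_hall_store)}
    → {at(hall), have(k1), key_at(k1,hall), locked(d_hall_store)}

== RESULT ==
["at(hall)", "have(k1)", "key_at(k1,hall)", "locked(d_hall_store)"]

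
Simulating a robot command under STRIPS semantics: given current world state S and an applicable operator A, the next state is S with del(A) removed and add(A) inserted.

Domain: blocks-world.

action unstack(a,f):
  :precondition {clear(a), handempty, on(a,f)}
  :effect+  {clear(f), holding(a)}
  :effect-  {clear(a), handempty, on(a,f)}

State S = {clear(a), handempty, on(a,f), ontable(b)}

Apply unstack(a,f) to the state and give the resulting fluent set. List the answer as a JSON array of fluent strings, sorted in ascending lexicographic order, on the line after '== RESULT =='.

Progress:
  pre ⊆ S: {clear(a), handempty, on(a,f)} ⊆ S  — applicable
  S \ del = {ontable(b)}
  ∪ add   = {clear(f), holding(a), ontable(b)}

== RESULT ==
["clear(f)", "holding(a)", "ontable(b)"]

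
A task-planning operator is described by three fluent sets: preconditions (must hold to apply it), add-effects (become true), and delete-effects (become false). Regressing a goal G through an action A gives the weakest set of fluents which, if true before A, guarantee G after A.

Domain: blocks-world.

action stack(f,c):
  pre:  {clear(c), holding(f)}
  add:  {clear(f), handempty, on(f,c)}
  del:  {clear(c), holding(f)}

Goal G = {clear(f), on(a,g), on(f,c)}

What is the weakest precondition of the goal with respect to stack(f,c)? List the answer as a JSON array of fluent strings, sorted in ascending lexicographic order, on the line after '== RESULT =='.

Compute (G \ add) ∪ pre:
  G ∩ del = {}  (empty — regression defined)
  G \ add = {clear(f), on(a,g), on(f,c)} \ {clear(f), handempty, on(f,c)} = {on(a,g)}
  ∪ pre   = {on(a,g)} ∪ {clear(c), holding(f)}
          = {clear(c), holding(f), on(a,g)}

== RESULT ==
["clear(c)", "holding(f)", "on(a,g)"]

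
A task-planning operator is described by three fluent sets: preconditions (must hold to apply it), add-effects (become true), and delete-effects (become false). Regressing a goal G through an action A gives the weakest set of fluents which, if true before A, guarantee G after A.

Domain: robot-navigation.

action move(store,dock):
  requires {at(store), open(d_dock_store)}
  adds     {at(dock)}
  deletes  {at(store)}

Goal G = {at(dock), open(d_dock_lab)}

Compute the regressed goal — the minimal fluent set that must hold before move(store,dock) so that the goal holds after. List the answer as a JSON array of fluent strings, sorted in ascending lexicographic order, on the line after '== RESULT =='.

Regress:
  G ∩ del = {}  (empty — regression defined)
  G \ add = {at(dock), open(d_dock_lab)} \ {at(dock)} = {open(d_dock_lab)}
  ∪ pre   = {open(d_dock_lab)} ∪ {at(store), open(d_dock_store)}
          = {at(store), open(d_dock_lab), open(d_dock_store)}

== RESULT ==
["at(store)", "open(d_dock_lab)", "open(d_dock_store)"]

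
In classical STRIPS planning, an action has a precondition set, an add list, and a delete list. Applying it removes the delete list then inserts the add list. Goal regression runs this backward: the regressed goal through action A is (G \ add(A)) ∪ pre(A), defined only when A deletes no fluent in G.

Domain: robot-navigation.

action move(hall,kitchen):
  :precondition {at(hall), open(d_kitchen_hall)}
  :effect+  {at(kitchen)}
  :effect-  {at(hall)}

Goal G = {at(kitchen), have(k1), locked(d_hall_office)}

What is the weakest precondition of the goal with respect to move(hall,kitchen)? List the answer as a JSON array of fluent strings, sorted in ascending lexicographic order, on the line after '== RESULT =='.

Regress:
  G ∩ del = {}  (empty — regression defined)
  G \ add = {at(kitchen), have(k1), locked(d_hall_office)} \ {at(kitchen)} = {have(k1), locked(d_hall_office)}
  ∪ pre   = {have(k1), locked(d_hall_office)} ∪ {at(hall), open(d_kitchen_hall)}
          = {at(hall), have(k1), locked(d_hall_office), open(d_kitchen_hall)}

== RESULT ==
["at(hall)", "have(k1)", "locked(d_hall_office)", "open(d_kitchen_hall)"]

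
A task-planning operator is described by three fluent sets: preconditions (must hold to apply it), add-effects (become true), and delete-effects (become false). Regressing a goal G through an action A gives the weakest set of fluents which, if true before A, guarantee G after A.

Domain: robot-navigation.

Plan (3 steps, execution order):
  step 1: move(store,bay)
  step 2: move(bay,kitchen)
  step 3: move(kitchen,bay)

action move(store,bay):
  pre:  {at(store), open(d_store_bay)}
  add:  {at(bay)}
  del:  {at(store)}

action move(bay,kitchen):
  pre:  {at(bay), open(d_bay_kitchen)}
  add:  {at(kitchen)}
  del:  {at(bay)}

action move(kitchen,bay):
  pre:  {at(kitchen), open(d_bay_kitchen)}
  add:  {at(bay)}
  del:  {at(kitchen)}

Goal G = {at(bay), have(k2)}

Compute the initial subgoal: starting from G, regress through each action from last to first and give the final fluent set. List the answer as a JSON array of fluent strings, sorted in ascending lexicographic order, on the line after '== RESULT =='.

Work backward from the goal:
  through step 3 (move(kitchen,bay)): drop {at(bay)}, keep {have(k2)}, require {at(kitchen), open(d_bay_kitchen)}
    → {at(kitchen), have(k2), open(d_bay_kitchen)}
  through step 2 (move(bay,kitchen)): drop {at(kitchen)}, keep {have(k2), open(d_bay_kitchen)}, require {at(bay), open(d_bay_kitchen)}
    → {at(bay), have(k2), open(d_bay_kitchen)}
  through step 1 (move(store,bay)): drop {at(bay)}, keep {have(k2), open(d_bay_kitchen)}, require {at(store), open(d_store_bay)}
    → {at(store), have(k2), open(d_bay_kitchen), open(d_store_bay)}

== RESULT ==
["at(store)", "have(k2)", "open(d_bay_kitchen)", "open(d_store_bay)"]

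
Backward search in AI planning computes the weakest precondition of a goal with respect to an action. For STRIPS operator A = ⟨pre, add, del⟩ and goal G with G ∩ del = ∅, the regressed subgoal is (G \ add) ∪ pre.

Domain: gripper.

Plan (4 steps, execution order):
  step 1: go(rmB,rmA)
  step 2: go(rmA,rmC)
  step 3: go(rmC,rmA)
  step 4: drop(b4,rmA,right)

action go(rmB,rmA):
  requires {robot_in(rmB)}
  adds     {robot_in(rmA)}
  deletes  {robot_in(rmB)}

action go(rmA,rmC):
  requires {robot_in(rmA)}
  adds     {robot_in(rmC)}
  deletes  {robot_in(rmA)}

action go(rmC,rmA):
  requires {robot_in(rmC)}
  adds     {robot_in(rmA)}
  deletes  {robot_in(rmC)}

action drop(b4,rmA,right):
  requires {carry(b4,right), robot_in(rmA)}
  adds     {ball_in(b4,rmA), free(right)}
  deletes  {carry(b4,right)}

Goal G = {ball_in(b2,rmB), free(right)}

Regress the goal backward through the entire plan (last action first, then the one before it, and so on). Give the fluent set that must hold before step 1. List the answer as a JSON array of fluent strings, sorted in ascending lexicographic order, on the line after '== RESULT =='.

Work backward from the goal:
  through step 4 (drop(b4,rmA,right)): drop {free(right)}, keep {ball_in(b2,rmB)}, require {carry(b4,right), robot_in(rmA)}
    → {ball_in(b2,rmB), carry(b4,right), robot_in(rmA)}
  through step 3 (go(rmC,rmA)): drop {robot_in(rmA)}, keep {ball_in(b2,rmB), carry(b4,right)}, require {robot_in(rmC)}
    → {ball_in(b2,rmB), carry(b4,right), robot_in(rmC)}
  through step 2 (go(rmA,rmC)): drop {robot_in(rmC)}, keep {ball_in(b2,rmB), carry(b4,right)}, require {robot_in(rmA)}
    → {ball_in(b2,rmB), carry(b4,right), robot_in(rmA)}
  through step 1 (go(rmB,rmA)): drop {robot_in(rmA)}, keep {ball_in(b2,rmB), carry(b4,right)}, require {robot_in(rmB)}
    → {ball_in(b2,rmB), carry(b4,right), robot_in(rmB)}

== RESULT ==
["ball_in(b2,rmB)", "carry(b4,right)", "robot_in(rmB)"]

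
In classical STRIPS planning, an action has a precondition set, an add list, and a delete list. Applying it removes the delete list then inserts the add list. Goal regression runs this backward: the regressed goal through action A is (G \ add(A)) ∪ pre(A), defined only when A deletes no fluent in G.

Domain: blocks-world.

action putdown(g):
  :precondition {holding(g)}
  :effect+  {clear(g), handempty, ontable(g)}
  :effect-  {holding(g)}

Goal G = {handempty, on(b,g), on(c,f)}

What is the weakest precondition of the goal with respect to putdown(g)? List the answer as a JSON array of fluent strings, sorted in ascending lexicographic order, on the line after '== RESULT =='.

Regress:
  G ∩ del = {}  (empty — regression defined)
  G \ add = {handempty, on(b,g), on(c,f)} \ {clear(g), handempty, ontable(g)} = {on(b,g), on(c,f)}
  ∪ pre   = {on(b,g), on(c,f)} ∪ {holding(g)}
          = {holding(g), on(b,g), on(c,f)}

== RESULT ==
["holding(g)", "on(b,g)", "on(c,f)"]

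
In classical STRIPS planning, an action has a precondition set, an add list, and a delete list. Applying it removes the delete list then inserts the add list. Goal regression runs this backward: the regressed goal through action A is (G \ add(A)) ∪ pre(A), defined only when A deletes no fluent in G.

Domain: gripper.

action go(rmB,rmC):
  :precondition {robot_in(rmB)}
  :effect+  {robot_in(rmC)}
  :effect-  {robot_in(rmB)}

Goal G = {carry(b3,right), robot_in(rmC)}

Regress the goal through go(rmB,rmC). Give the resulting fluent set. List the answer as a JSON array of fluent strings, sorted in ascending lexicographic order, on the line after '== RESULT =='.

Regress:
  G ∩ del = {}  (empty — regression defined)
  G \ add = {carry(b3,right), robot_in(rmC)} \ {robot_in(rmC)} = {carry(b3,right)}
  ∪ pre   = {carry(b3,right)} ∪ {robot_in(rmB)}
          = {carry(b3,right), robot_in(rmB)}

== RESULT ==
["carry(b3,right)", "robot_in(rmB)"]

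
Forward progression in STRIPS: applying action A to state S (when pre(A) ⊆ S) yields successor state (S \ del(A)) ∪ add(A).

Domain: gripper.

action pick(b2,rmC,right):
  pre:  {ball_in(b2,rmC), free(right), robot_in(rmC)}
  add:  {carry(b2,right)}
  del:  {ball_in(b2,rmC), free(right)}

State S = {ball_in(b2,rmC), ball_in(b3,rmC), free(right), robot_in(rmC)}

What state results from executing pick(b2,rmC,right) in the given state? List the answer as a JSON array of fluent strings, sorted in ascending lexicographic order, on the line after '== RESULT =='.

Compute (S \ del) ∪ add:
  pre ⊆ S: {ball_in(b2,rmC), free(right), robot_in(rmC)} ⊆ S  — applicable
  S \ del = {ball_in(b3,rmC), robot_in(rmC)}
  ∪ add   = {ball_in(b3,rmC), carry(b2,right), robot_in(rmC)}

== RESULT ==
["ball_in(b3,rmC)", "carry(b2,right)", "robot_in(rmC)"]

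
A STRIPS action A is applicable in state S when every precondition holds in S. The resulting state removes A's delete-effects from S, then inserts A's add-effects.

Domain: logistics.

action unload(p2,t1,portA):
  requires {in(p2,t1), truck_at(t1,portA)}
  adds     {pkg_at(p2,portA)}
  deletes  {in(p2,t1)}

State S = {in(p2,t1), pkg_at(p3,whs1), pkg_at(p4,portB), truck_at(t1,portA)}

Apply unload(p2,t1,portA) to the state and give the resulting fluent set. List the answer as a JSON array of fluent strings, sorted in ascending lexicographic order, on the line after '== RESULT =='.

Progress:
  pre ⊆ S: {in(p2,t1), truck_at(t1,portA)} ⊆ S  — applicable
  S \ del = {pkg_at(p3,whs1), pkg_at(p4,portB), truck_at(t1,portA)}
  ∪ add   = {pkg_at(p2,portA), pkg_at(p3,whs1), pkg_at(p4,portB), truck_at(t1,portA)}

== RESULT ==
["pkg_at(p2,portA)", "pkg_at(p3,whs1)", "pkg_at(p4,portB)", "truck_at(t1,portA)"]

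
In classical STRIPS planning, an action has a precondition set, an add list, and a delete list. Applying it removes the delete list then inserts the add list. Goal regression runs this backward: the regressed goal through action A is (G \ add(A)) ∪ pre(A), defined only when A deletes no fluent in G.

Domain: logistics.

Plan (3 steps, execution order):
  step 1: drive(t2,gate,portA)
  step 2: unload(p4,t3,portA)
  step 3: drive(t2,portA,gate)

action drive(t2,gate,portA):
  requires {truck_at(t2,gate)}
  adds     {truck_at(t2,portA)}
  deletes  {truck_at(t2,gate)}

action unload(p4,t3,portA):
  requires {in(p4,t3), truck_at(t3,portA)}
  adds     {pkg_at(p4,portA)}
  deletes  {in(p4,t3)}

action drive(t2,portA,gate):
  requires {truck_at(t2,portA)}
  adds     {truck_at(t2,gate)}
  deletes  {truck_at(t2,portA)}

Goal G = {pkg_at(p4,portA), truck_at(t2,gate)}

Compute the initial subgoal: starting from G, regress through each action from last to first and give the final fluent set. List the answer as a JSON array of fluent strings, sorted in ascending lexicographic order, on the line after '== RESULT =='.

Work backward from the goal:
  through step 3 (drive(t2,portA,gate)): drop {truck_at(t2,gate)}, keep {pkg_at(p4,portA)}, require {truck_at(t2,portA)}
    → {pkg_at(p4,portA), truck_at(t2,portA)}
  through step 2 (unload(p4,t3,portA)): drop {pkg_at(p4,portA)}, keep {truck_at(t2,portA)}, require {in(p4,t3), truck_at(t3,portA)}
    → {in(p4,t3), truck_at(t2,portA), truck_at(t3,portA)}
  through step 1 (drive(t2,gate,portA)): drop {truck_at(t2,portA)}, keep {in(p4,t3), truck_at(t3,portA)}, require {truck_at(t2,gate)}
    → {in(p4,t3), truck_at(t2,gate), truck_at(t3,portA)}

== RESULT ==
["in(p4,t3)", "truck_at(t2,gate)", "truck_at(t3,portA)"]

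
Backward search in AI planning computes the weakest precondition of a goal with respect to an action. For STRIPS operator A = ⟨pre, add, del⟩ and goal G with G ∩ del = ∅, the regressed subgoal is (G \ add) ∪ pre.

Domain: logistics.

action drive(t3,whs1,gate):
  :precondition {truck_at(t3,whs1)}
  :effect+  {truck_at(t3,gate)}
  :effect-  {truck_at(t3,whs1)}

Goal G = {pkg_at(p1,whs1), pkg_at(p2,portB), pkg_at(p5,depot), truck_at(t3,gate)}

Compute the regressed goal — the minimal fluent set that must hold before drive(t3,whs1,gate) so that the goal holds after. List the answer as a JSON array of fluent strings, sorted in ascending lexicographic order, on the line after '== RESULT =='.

Regress:
  G ∩ del = {}  (empty — regression defined)
  G \ add = {pkg_at(p1,whs1), pkg_at(p2,portB), pkg_at(p5,depot), truck_at(t3,gate)} \ {truck_at(t3,gate)} = {pkg_at(p1,whs1), pkg_at(p2,portB), pkg_at(p5,depot)}
  ∪ pre   = {pkg_at(p1,whs1), pkg_at(p2,portB), pkg_at(p5,depot)} ∪ {truck_at(t3,whs1)}
          = {pkg_at(p1,whs1), pkg_at(p2,portB), pkg_at(p5,depot), truck_at(t3,whs1)}

== RESULT ==
["pkg_at(p1,whs1)", "pkg_at(p2,portB)", "pkg_at(p5,depot)", "truck_at(t3,whs1)"]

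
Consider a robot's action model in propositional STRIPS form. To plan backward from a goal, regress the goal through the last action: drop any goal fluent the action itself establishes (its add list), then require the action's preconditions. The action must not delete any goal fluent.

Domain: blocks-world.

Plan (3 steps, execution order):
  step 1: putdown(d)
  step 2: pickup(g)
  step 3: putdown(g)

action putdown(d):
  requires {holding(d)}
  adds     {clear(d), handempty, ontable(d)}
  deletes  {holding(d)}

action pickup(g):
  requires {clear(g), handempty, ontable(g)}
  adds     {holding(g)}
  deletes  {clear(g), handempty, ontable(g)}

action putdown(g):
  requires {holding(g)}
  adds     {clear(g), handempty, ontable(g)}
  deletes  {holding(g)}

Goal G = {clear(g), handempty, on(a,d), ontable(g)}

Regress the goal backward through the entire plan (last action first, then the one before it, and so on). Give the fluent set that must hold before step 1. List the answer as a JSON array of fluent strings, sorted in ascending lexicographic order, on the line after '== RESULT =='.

Regress step by step:
  through step 3 (putdown(g)): drop {clear(g), handempty, ontable(g)}, keep {on(a,d)}, require {holding(g)}
    → {holding(g), on(a,d)}
  through step 2 (pickup(g)): drop {holding(g)}, keep {on(a,d)}, require {clear(g), handempty, ontable(g)}
    → {clear(g), handempty, on(a,d), ontable(g)}
  through step 1 (putdown(d)): drop {handempty}, keep {clear(g), on(a,d), ontable(g)}, require {holding(d)}
    → {clear(g), holding(d), on(a,d), ontable(g)}

== RESULT ==
["clear(g)", "holding(d)", "on(a,d)", "ontable(g)"]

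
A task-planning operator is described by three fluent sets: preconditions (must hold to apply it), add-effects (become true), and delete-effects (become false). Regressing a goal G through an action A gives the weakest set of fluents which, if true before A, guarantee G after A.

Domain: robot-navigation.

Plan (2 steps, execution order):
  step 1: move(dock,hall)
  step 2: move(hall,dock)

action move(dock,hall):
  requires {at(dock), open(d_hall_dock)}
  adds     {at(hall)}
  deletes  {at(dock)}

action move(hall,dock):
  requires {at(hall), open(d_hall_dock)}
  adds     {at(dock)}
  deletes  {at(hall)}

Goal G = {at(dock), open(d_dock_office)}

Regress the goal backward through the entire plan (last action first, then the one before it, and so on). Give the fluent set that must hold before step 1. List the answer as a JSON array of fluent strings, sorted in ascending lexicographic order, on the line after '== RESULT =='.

Regress step by step:
  through step 2 (move(hall,dock)): drop {at(dock)}, keep {open(d_dock_office)}, require {at(hall), open(d_hall_dock)}
    → {at(hall), open(d_dock_office), open(d_hall_dock)}
  through step 1 (move(dock,hall)): drop {at(hall)}, keep {open(d_dock_office), open(d_hall_dock)}, require {at(dock), open(d_hall_dock)}
    → {at(dock), open(d_dock_office), open(d_hall_dock)}

== RESULT ==
["at(dock)", "open(d_dock_office)", "open(d_hall_dock)"]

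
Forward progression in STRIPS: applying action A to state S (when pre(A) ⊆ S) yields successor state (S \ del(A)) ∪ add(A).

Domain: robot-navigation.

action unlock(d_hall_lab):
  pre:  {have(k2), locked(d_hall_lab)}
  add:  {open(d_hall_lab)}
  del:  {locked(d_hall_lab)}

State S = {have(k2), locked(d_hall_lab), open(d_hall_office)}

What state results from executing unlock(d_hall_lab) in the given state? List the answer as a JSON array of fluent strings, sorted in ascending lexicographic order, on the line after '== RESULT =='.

Compute (S \ del) ∪ add:
  pre ⊆ S: {have(k2), locked(d_hall_lab)} ⊆ S  — applicable
  S \ del = {have(k2), open(d_hall_office)}
  ∪ add   = {have(k2), open(d_hall_lab), open(d_hall_office)}

== RESULT ==
["have(k2)", "open(d_hall_lab)", "open(d_hall_office)"]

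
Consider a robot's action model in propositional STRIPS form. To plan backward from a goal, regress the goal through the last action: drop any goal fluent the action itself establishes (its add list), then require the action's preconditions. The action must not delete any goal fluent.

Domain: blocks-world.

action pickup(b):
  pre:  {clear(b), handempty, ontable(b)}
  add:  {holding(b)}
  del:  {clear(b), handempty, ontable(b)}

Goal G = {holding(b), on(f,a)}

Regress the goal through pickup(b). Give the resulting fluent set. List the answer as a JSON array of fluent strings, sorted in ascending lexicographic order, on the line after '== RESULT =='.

Regress:
  G ∩ del = {}  (empty — regression defined)
  G \ add = {holding(b), on(f,a)} \ {holding(b)} = {on(f,a)}
  ∪ pre   = {on(f,a)} ∪ {clear(b), handempty, ontable(b)}
          = {clear(b), handempty, on(f,a), ontable(b)}

== RESULT ==
["clear(b)", "handempty", "on(f,a)", "ontable(b)"]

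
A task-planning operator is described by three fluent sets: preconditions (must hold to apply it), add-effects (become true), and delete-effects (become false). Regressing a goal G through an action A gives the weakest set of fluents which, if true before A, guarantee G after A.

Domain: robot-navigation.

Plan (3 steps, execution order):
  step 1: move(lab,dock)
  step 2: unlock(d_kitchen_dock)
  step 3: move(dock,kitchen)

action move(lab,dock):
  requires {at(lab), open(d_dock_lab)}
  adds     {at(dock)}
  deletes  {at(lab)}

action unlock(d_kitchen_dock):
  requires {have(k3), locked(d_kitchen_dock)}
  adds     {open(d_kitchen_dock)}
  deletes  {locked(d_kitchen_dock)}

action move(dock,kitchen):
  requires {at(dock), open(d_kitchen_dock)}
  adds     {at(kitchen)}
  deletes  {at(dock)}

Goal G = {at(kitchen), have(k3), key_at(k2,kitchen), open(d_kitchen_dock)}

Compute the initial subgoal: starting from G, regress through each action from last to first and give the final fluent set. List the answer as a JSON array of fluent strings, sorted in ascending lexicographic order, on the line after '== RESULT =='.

Regress step by step:
  through step 3 (move(dock,kitchen)): drop {at(kitchen)}, keep {have(k3), key_at(k2,kitchen), open(d_kitchen_dock)}, require {at(dock), open(d_kitchen_dock)}
    → {at(dock), have(k3), key_at(k2,kitchen), open(d_kitchen_dock)}
  through step 2 (unlock(d_kitchen_dock)): drop {open(d_kitchen_dock)}, keep {at(dock), have(k3), key_at(k2,kitchen)}, require {have(k3), locked(d_kitchen_dock)}
    → {at(dock), have(k3), key_at(k2,kitchen), locked(d_kitchen_dock)}
  through step 1 (move(lab,dock)): drop {at(dock)}, keep {have(k3), key_at(k2,kitchen), locked(d_kitchen_dock)}, require {at(lab), open(d_dock_lab)}
    → {at(lab), have(k3), key_at(k2,kitchen), locked(d_kitchen_dock), open(d_dock_lab)}

== RESULT ==
["at(lab)", "have(k3)", "key_at(k2,kitchen)", "locked(d_kitchen_dock)", "open(d_dock_lab)"]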